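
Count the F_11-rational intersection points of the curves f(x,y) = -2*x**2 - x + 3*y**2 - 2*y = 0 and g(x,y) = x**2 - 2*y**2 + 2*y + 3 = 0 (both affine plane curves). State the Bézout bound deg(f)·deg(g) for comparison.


Common zeros: {(2, 5), (3, 3)}; count = 2; Bézout bound = 4.

deg(f) = 2, deg(g) = 2, so Bézout bound = 4.
Scan x ∈ F_11. For each x, list the y ∈ F_11 with f(x, y) ≡ 0 and those with g(x, y) ≡ 0 (mod 11); the common zeros in that column are the intersection.
  x = 0: f ≡ 0 at y ∈ {0, 8}; g ≡ 0 at y ∈ ∅; common: ∅.
  x = 1: f ≡ 0 at y ∈ ∅; g ≡ 0 at y ∈ {2, 10}; common: ∅.
  x = 2: f ≡ 0 at y ∈ {3, 5}; g ≡ 0 at y ∈ {5, 7}; common: {5}.
  x = 3: f ≡ 0 at y ∈ {3, 5}; g ≡ 0 at y ∈ {3, 9}; common: {3}.
  x = 4: f ≡ 0 at y ∈ ∅; g ≡ 0 at y ∈ ∅; common: ∅.
  x = 5: f ≡ 0 at y ∈ {0, 8}; g ≡ 0 at y ∈ ∅; common: ∅.
  x = 6: f ≡ 0 at y ∈ {1, 7}; g ≡ 0 at y ∈ ∅; common: ∅.
  x = 7: f ≡ 0 at y ∈ ∅; g ≡ 0 at y ∈ ∅; common: ∅.
  x = 8: f ≡ 0 at y ∈ ∅; g ≡ 0 at y ∈ {3, 9}; common: ∅.
  x = 9: f ≡ 0 at y ∈ ∅; g ≡ 0 at y ∈ {5, 7}; common: ∅.
  x = 10: f ≡ 0 at y ∈ {1, 7}; g ≡ 0 at y ∈ {2, 10}; common: ∅.
Collecting: common zeros = {(2, 5), (3, 3)}, so the count is 2.
Comparison with the Bézout bound: 2 ≤ 4 = deg(f)·deg(g), as expected for curves with no common component (the affine F_11-count falls short of the bound because intersections may lie at infinity, over extension fields, or carry multiplicity).


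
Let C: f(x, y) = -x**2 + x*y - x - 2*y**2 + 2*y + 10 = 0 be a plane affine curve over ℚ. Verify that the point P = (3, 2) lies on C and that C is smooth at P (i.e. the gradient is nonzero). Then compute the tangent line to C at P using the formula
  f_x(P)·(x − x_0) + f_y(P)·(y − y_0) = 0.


Tangent line at P: -5*x - 3*y + 21 = 0.

Step 1: f(3, 2) = 0, so P lies on C.
Step 2: partial derivatives
  f_x(x, y) = -2*x + y - 1, f_y(x, y) = x - 4*y + 2.
  f_x(P) = -5, f_y(P) = -3 (gradient nonzero, so P is smooth).
Step 3: tangent line at P: -5·(x − 3) + -3·(y − 2) = 0.
Expanding: -5*x - 3*y + 21 = 0.


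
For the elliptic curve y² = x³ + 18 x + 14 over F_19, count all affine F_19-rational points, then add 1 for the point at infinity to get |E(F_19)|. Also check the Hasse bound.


Affine points = {(2, 1), (2, 18), (3, 0), (4, 6), (4, 13), (5, 1), (5, 18), (8, 9), (8, 10), (10, 4), (10, 15), (11, 2), (11, 17), (12, 1), (12, 18), (15, 7), (15, 12), (16, 3), (16, 16)}; affine count = 19; |E(F_19)| = 20.

Discriminant check: Δ ∝ 4a³ + 27b² = 4·18³ + 27·14² = 4·5832 + 27·196 ≡ 6 (mod 19). Nonzero ⇒ E is nonsingular.
For each x ∈ F_19, compute rhs = x³ + 18·x + 14 mod 19, then count y ∈ F_19 with y² ≡ rhs.
  x = 0: rhs = 14, matching y values: none (0 points).
  x = 1: rhs = 14, matching y values: none (0 points).
  x = 2: rhs = 1, matching y values: 1, 18 (2 points).
  x = 3: rhs = 0, matching y values: 0 (1 points).
  x = 4: rhs = 17, matching y values: 6, 13 (2 points).
  x = 5: rhs = 1, matching y values: 1, 18 (2 points).
  x = 6: rhs = 15, matching y values: none (0 points).
  x = 7: rhs = 8, matching y values: none (0 points).
  x = 8: rhs = 5, matching y values: 9, 10 (2 points).
  x = 9: rhs = 12, matching y values: none (0 points).
  x = 10: rhs = 16, matching y values: 4, 15 (2 points).
  x = 11: rhs = 4, matching y values: 2, 17 (2 points).
  x = 12: rhs = 1, matching y values: 1, 18 (2 points).
  x = 13: rhs = 13, matching y values: none (0 points).
  x = 14: rhs = 8, matching y values: none (0 points).
  x = 15: rhs = 11, matching y values: 7, 12 (2 points).
  x = 16: rhs = 9, matching y values: 3, 16 (2 points).
  x = 17: rhs = 8, matching y values: none (0 points).
  x = 18: rhs = 14, matching y values: none (0 points).
Total affine count: 19.
Full point count |E(F_19)| = 19 + 1 = 20.
Hasse bound: |20 − (19+1)| = |0| = 0 ≤ 2√19 ≈ 8.7178 ✓.


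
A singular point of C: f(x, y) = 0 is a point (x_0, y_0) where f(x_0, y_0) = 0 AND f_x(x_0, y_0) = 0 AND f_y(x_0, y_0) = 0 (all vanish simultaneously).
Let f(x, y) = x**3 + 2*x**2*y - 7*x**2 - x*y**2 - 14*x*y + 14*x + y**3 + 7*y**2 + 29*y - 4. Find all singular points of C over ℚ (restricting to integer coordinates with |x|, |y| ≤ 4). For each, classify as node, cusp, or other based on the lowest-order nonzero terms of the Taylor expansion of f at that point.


Singular points: {(3, -1)}; classification: cusp.

Compute partial derivatives:
  f_x = 3*x**2 + 4*x*y - 14*x - y**2 - 14*y + 14.
  f_y = 2*x**2 - 2*x*y - 14*x + 3*y**2 + 14*y + 29.
Scan x_0 ∈ {−4, ..., 4}. For each x_0, f_y(x_0, y) is a polynomial in y; find its integer roots y ∈ {−4, ..., 4}, then test f_x and f at those candidates.
  x = -4: f_y(-4, y) = 3*y**2 + 22*y + 117; no integer root y with |y| ≤ 4.
  x = -3: f_y(-3, y) = 3*y**2 + 20*y + 89; no integer root y with |y| ≤ 4.
  x = -2: f_y(-2, y) = 3*y**2 + 18*y + 65; no integer root y with |y| ≤ 4.
  x = -1: f_y(-1, y) = 3*y**2 + 16*y + 45; no integer root y with |y| ≤ 4.
  x = 0: f_y(0, y) = 3*y**2 + 14*y + 29; no integer root y with |y| ≤ 4.
  x = 1: f_y(1, y) = 3*y**2 + 12*y + 17; no integer root y with |y| ≤ 4.
  x = 2: f_y(2, y) = 3*y**2 + 10*y + 9; no integer root y with |y| ≤ 4.
  x = 3: f_y(3, y) = 3*y**2 + 8*y + 5; vanishes at y ∈ {-1}. (3, -1): f_x = 0, f = 0 — SINGULAR.
  x = 4: f_y(4, y) = 3*y**2 + 6*y + 5; no integer root y with |y| ≤ 4.
Only singular point on the grid: (3, -1).
Classify: substitute x = 3 + u, y = -1 + v and expand: f = u**3 + 2*u**2*v - u*v**2 + v**3 + v**2.
No constant or linear terms (consistent with a singular point). Quadratic part: v**2. Cubic part: u**3 + 2*u**2*v - u*v**2 + v**3.
The quadratic part v**2 is a perfect square, so there is a single (double) tangent line v = 0, i.e. y = -1. Restricting the cubic part to that line (v = 0) leaves u**3 ≠ 0, so f is not divisible by v and the branch is v² ≈ -u**3 to lowest order — this is a cusp.
Classification: cusp.


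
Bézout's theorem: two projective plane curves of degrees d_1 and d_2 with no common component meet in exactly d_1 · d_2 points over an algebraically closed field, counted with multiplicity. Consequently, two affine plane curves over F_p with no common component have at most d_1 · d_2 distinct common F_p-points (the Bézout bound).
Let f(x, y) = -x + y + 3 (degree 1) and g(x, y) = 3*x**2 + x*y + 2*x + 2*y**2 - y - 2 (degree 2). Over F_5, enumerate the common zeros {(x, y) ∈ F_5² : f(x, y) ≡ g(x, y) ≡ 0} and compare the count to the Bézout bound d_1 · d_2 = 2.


Common zeros: {(2, 4)}; count = 1; Bézout bound = 2.

deg(f) = 1, deg(g) = 2, so Bézout bound = 2.
Scan x ∈ F_5. For each x, list the y ∈ F_5 with f(x, y) ≡ 0 and those with g(x, y) ≡ 0 (mod 5); the common zeros in that column are the intersection.
  x = 0: f ≡ 0 at y ∈ {2}; g ≡ 0 at y ∈ ∅; common: ∅.
  x = 1: f ≡ 0 at y ∈ {3}; g ≡ 0 at y ∈ {1, 4}; common: ∅.
  x = 2: f ≡ 0 at y ∈ {4}; g ≡ 0 at y ∈ {3, 4}; common: {4}.
  x = 3: f ≡ 0 at y ∈ {0}; g ≡ 0 at y ∈ {1, 3}; common: ∅.
  x = 4: f ≡ 0 at y ∈ {1}; g ≡ 0 at y ∈ ∅; common: ∅.
Collecting: common zeros = {(2, 4)}, so the count is 1.
Comparison with the Bézout bound: 1 ≤ 2 = deg(f)·deg(g), as expected for curves with no common component (the affine F_5-count falls short of the bound because intersections may lie at infinity, over extension fields, or carry multiplicity).


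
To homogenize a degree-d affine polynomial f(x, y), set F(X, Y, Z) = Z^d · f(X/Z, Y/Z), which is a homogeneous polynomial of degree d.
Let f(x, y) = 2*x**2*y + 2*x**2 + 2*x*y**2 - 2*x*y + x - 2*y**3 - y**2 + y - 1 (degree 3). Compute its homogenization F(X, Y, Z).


F(X, Y, Z) = 2*X**2*Y + 2*X**2*Z + 2*X*Y**2 - 2*X*Y*Z + X*Z**2 - 2*Y**3 - Y**2*Z + Y*Z**2 - Z**3

deg(f) = 3.
Substitute x = X/Z, y = Y/Z into f, then multiply by Z^3.
  monomial 2·x^2·y^1 ↦ 2·X^2·Y^1·Z^0.
  monomial 2·x^2·y^0 ↦ 2·X^2·Y^0·Z^1.
  monomial 2·x^1·y^2 ↦ 2·X^1·Y^2·Z^0.
  monomial -2·x^1·y^1 ↦ -2·X^1·Y^1·Z^1.
  monomial 1·x^1·y^0 ↦ 1·X^1·Y^0·Z^2.
  monomial -2·x^0·y^3 ↦ -2·X^0·Y^3·Z^0.
  monomial -1·x^0·y^2 ↦ -1·X^0·Y^2·Z^1.
  monomial 1·x^0·y^1 ↦ 1·X^0·Y^1·Z^2.
  monomial -1·x^0·y^0 ↦ -1·X^0·Y^0·Z^3.
Collecting: F(X, Y, Z) = 2*X**2*Y + 2*X**2*Z + 2*X*Y**2 - 2*X*Y*Z + X*Z**2 - 2*Y**3 - Y**2*Z + Y*Z**2 - Z**3.


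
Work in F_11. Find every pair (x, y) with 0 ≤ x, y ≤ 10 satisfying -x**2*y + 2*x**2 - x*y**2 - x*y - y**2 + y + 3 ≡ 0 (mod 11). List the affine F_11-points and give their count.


Affine F_11-points: {(2, 0), (2, 2), (4, 1), (4, 4), (5, 3), (5, 5), (7, 5), (7, 6), (8, 4), (9, 0), (9, 1), (10, 6)}; count = 12.

For each of the 121 pairs (x, y) ∈ F_11², evaluate f(x, y) mod 11. Record the zeros.
  x = 0: [0↦3, 1↦3, 2↦1, 3↦8, 4↦2, 5↦5, 6↦6, 7↦5, 8↦2, 9↦8, 10↦1]  zeros at y ∈ ∅
  x = 1: [0↦5, 1↦2, 2↦6, 3↦6, 4↦2, 5↦5, 6↦4, 7↦10, 8↦1, 9↦10, 10↦4]  zeros at y ∈ ∅
  x = 2: [0↦0, 1↦3, 2↦0, 3↦2, 4↦9, 5↦10, 6↦5, 7↦5, 8↦10, 9↦9, 10↦2]  zeros at y ∈ {0, 2}
  x = 3: [0↦10, 1↦6, 2↦5, 3↦7, 4↦1, 5↦9, 6↦9, 7↦1, 8↦7, 9↦5, 10↦6]  zeros at y ∈ ∅
  x = 4: [0↦2, 1↦0, 2↦10, 3↦10, 4↦0, 5↦2, 6↦5, 7↦9, 8↦3, 9↦9, 10↦5]  zeros at y ∈ {1, 4}
  x = 5: [0↦9, 1↦7, 2↦4, 3↦0, 4↦6, 5↦0, 6↦4, 7↦7, 8↦9, 9↦10, 10↦10]  zeros at y ∈ {3, 5}
  x = 6: [0↦9, 1↦5, 2↦9, 3↦10, 4↦8, 5↦3, 6↦6, 7↦6, 8↦3, 9↦8, 10↦10]  zeros at y ∈ ∅
  x = 7: [0↦2, 1↦5, 2↦3, 3↦7, 4↦6, 5↦0, 6↦0, 7↦6, 8↦7, 9↦3, 10↦5]  zeros at y ∈ {5, 6}
  x = 8: [0↦10, 1↦7, 2↦8, 3↦2, 4↦0, 5↦2, 6↦8, 7↦7, 8↦10, 9↦6, 10↦6]  zeros at y ∈ {4}
  x = 9: [0↦0, 1↦0, 2↦2, 3↦6, 4↦1, 5↦9, 6↦8, 7↦9, 8↦1, 9↦6, 10↦2]  zeros at y ∈ {0, 1}
  x = 10: [0↦5, 1↦6, 2↦7, 3↦8, 4↦9, 5↦10, 6↦0, 7↦1, 8↦2, 9↦3, 10↦4]  zeros at y ∈ {6}
Collecting zeros: affine points = {(2, 0), (2, 2), (4, 1), (4, 4), (5, 3), (5, 5), (7, 5), (7, 6), (8, 4), (9, 0), (9, 1), (10, 6)}.
Total count |C(F_11)_aff| = 12.


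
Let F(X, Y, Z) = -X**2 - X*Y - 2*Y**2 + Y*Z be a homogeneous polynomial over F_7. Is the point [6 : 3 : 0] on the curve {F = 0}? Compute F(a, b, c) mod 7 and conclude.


F(6,3,0) ≡ 5 (mod 7); P is NOT on the curve.

Evaluate F(6, 3, 0) term-by-term (mod 7).
  -X**2 ↦ -1·36·1·1 = -36
  -X*Y ↦ -1·6·3·1 = -18
  -2*Y**2 ↦ -2·1·9·1 = -18
  Y*Z ↦ 1·1·3·0 = 0
Sum: F(6, 3, 0) = (-36) + (-18) + (-18) + (0) = -72.
Reducing mod 7: -72 ≡ 5 (mod 7).
Since F(a, b, c) ≡ 5 ≠ 0 (mod 7), P does NOT lie on the curve.


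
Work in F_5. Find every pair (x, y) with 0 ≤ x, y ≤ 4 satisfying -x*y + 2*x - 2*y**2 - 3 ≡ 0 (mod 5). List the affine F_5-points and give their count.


Affine F_5-points: {(0, 1), (0, 4), (4, 0), (4, 3)}; count = 4.

For each of the 25 pairs (x, y) ∈ F_5², evaluate f(x, y) mod 5. Record the zeros.
  x = 0: [0↦2, 1↦0, 2↦4, 3↦4, 4↦0]  zeros at y ∈ {1, 4}
  x = 1: [0↦4, 1↦1, 2↦4, 3↦3, 4↦3]  zeros at y ∈ ∅
  x = 2: [0↦1, 1↦2, 2↦4, 3↦2, 4↦1]  zeros at y ∈ ∅
  x = 3: [0↦3, 1↦3, 2↦4, 3↦1, 4↦4]  zeros at y ∈ ∅
  x = 4: [0↦0, 1↦4, 2↦4, 3↦0, 4↦2]  zeros at y ∈ {0, 3}
Collecting zeros: affine points = {(0, 1), (0, 4), (4, 0), (4, 3)}.
Total count |C(F_5)_aff| = 4.


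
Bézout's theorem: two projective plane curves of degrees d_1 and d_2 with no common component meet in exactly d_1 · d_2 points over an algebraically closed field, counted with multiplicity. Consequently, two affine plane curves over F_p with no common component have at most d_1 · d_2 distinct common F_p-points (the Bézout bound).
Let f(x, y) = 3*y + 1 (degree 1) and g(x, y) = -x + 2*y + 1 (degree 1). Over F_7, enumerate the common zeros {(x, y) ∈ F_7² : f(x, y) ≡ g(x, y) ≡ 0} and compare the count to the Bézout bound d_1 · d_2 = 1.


Common zeros: {(5, 2)}; count = 1; Bézout bound = 1.

deg(f) = 1, deg(g) = 1, so Bézout bound = 1.
Scan x ∈ F_7. For each x, list the y ∈ F_7 with f(x, y) ≡ 0 and those with g(x, y) ≡ 0 (mod 7); the common zeros in that column are the intersection.
  x = 0: f ≡ 0 at y ∈ {2}; g ≡ 0 at y ∈ {3}; common: ∅.
  x = 1: f ≡ 0 at y ∈ {2}; g ≡ 0 at y ∈ {0}; common: ∅.
  x = 2: f ≡ 0 at y ∈ {2}; g ≡ 0 at y ∈ {4}; common: ∅.
  x = 3: f ≡ 0 at y ∈ {2}; g ≡ 0 at y ∈ {1}; common: ∅.
  x = 4: f ≡ 0 at y ∈ {2}; g ≡ 0 at y ∈ {5}; common: ∅.
  x = 5: f ≡ 0 at y ∈ {2}; g ≡ 0 at y ∈ {2}; common: {2}.
  x = 6: f ≡ 0 at y ∈ {2}; g ≡ 0 at y ∈ {6}; common: ∅.
Collecting: common zeros = {(5, 2)}, so the count is 1.
Comparison with the Bézout bound: 1 ≤ 1 = deg(f)·deg(g), as expected for curves with no common component (the bound is attained).


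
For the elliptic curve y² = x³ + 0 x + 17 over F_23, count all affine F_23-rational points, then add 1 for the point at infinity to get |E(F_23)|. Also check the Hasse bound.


Affine points = {(1, 8), (1, 15), (2, 5), (2, 18), (4, 9), (4, 14), (5, 2), (5, 21), (6, 7), (6, 16), (8, 0), (13, 11), (13, 12), (14, 1), (14, 22), (17, 10), (17, 13), (20, 6), (20, 17), (21, 3), (21, 20), (22, 4), (22, 19)}; affine count = 23; |E(F_23)| = 24.

Discriminant check: Δ ∝ 4a³ + 27b² = 4·0³ + 27·17² = 4·0 + 27·289 ≡ 6 (mod 23). Nonzero ⇒ E is nonsingular.
For each x ∈ F_23, compute rhs = x³ + 0·x + 17 mod 23, then count y ∈ F_23 with y² ≡ rhs.
  x = 0: rhs = 17, matching y values: none (0 points).
  x = 1: rhs = 18, matching y values: 8, 15 (2 points).
  x = 2: rhs = 2, matching y values: 5, 18 (2 points).
  x = 3: rhs = 21, matching y values: none (0 points).
  x = 4: rhs = 12, matching y values: 9, 14 (2 points).
  x = 5: rhs = 4, matching y values: 2, 21 (2 points).
  x = 6: rhs = 3, matching y values: 7, 16 (2 points).
  x = 7: rhs = 15, matching y values: none (0 points).
  x = 8: rhs = 0, matching y values: 0 (1 points).
  x = 9: rhs = 10, matching y values: none (0 points).
  x = 10: rhs = 5, matching y values: none (0 points).
  x = 11: rhs = 14, matching y values: none (0 points).
  x = 12: rhs = 20, matching y values: none (0 points).
  x = 13: rhs = 6, matching y values: 11, 12 (2 points).
  x = 14: rhs = 1, matching y values: 1, 22 (2 points).
  x = 15: rhs = 11, matching y values: none (0 points).
  x = 16: rhs = 19, matching y values: none (0 points).
  x = 17: rhs = 8, matching y values: 10, 13 (2 points).
  x = 18: rhs = 7, matching y values: none (0 points).
  x = 19: rhs = 22, matching y values: none (0 points).
  x = 20: rhs = 13, matching y values: 6, 17 (2 points).
  x = 21: rhs = 9, matching y values: 3, 20 (2 points).
  x = 22: rhs = 16, matching y values: 4, 19 (2 points).
Total affine count: 23.
Full point count |E(F_23)| = 23 + 1 = 24.
Hasse bound: |24 − (23+1)| = |0| = 0 ≤ 2√23 ≈ 9.5917 ✓.


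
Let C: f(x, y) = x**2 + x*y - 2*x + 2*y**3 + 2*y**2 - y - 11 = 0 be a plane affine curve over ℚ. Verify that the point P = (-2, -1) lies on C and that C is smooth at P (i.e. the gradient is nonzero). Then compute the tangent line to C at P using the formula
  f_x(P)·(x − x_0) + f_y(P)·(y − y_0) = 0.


Tangent line at P: -7*x - y - 15 = 0.

Step 1: f(-2, -1) = 0, so P lies on C.
Step 2: partial derivatives
  f_x(x, y) = 2*x + y - 2, f_y(x, y) = x + 6*y**2 + 4*y - 1.
  f_x(P) = -7, f_y(P) = -1 (gradient nonzero, so P is smooth).
Step 3: tangent line at P: -7·(x − -2) + -1·(y − -1) = 0.
Expanding: -7*x - y - 15 = 0.


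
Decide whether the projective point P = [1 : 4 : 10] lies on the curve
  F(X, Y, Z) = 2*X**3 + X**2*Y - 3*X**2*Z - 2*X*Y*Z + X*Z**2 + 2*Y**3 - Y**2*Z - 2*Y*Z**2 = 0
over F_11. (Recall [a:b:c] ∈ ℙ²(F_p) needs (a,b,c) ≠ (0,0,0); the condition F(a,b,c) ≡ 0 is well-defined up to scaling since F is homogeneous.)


F(1,4,10) ≡ 0 (mod 11); P is on the curve.

Evaluate F(1, 4, 10) term-by-term (mod 11).
  2*X**3 ↦ 2·1·1·1 = 2
  X**2*Y ↦ 1·1·4·1 = 4
  -3*X**2*Z ↦ -3·1·1·10 = -30
  -2*X*Y*Z ↦ -2·1·4·10 = -80
  X*Z**2 ↦ 1·1·1·100 = 100
  2*Y**3 ↦ 2·1·64·1 = 128
  -Y**2*Z ↦ -1·1·16·10 = -160
  -2*Y*Z**2 ↦ -2·1·4·100 = -800
Sum: F(1, 4, 10) = (2) + (4) + (-30) + (-80) + (100) + (128) + (-160) + (-800) = -836.
Reducing mod 11: -836 ≡ 0 (mod 11).
Since F(a, b, c) ≡ 0 (mod 11), P lies on the curve.


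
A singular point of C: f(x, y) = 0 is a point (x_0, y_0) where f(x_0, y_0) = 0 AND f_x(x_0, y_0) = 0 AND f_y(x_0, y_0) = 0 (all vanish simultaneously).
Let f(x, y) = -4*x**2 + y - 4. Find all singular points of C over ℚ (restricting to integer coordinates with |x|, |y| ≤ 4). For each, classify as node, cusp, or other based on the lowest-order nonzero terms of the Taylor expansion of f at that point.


No singular points in the scanned grid; C is smooth there.

Compute partial derivatives:
  f_x = -8*x.
  f_y = 1.
f_y = 1 is a nonzero constant, so f_y never vanishes: no point (x, y) can satisfy f = f_x = f_y = 0. In particular no (x, y) ∈ {−4, ..., 4}² is singular; the curve is smooth.


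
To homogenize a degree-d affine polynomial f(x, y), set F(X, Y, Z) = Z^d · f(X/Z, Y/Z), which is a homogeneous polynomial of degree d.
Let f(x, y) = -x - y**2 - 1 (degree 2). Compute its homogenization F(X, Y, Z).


F(X, Y, Z) = -X*Z - Y**2 - Z**2

deg(f) = 2.
Substitute x = X/Z, y = Y/Z into f, then multiply by Z^2.
  monomial -1·x^1·y^0 ↦ -1·X^1·Y^0·Z^1.
  monomial -1·x^0·y^2 ↦ -1·X^0·Y^2·Z^0.
  monomial -1·x^0·y^0 ↦ -1·X^0·Y^0·Z^2.
Collecting: F(X, Y, Z) = -X*Z - Y**2 - Z**2.


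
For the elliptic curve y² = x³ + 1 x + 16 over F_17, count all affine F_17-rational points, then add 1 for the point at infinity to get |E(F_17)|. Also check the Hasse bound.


Affine points = {(0, 4), (0, 13), (1, 1), (1, 16), (2, 3), (2, 14), (4, 4), (4, 13), (6, 0), (7, 3), (7, 14), (8, 3), (8, 14), (11, 7), (11, 10), (13, 4), (13, 13)}; affine count = 17; |E(F_17)| = 18.

Discriminant check: Δ ∝ 4a³ + 27b² = 4·1³ + 27·16² = 4·1 + 27·256 ≡ 14 (mod 17). Nonzero ⇒ E is nonsingular.
For each x ∈ F_17, compute rhs = x³ + 1·x + 16 mod 17, then count y ∈ F_17 with y² ≡ rhs.
  x = 0: rhs = 16, matching y values: 4, 13 (2 points).
  x = 1: rhs = 1, matching y values: 1, 16 (2 points).
  x = 2: rhs = 9, matching y values: 3, 14 (2 points).
  x = 3: rhs = 12, matching y values: none (0 points).
  x = 4: rhs = 16, matching y values: 4, 13 (2 points).
  x = 5: rhs = 10, matching y values: none (0 points).
  x = 6: rhs = 0, matching y values: 0 (1 points).
  x = 7: rhs = 9, matching y values: 3, 14 (2 points).
  x = 8: rhs = 9, matching y values: 3, 14 (2 points).
  x = 9: rhs = 6, matching y values: none (0 points).
  x = 10: rhs = 6, matching y values: none (0 points).
  x = 11: rhs = 15, matching y values: 7, 10 (2 points).
  x = 12: rhs = 5, matching y values: none (0 points).
  x = 13: rhs = 16, matching y values: 4, 13 (2 points).
  x = 14: rhs = 3, matching y values: none (0 points).
  x = 15: rhs = 6, matching y values: none (0 points).
  x = 16: rhs = 14, matching y values: none (0 points).
Total affine count: 17.
Full point count |E(F_17)| = 17 + 1 = 18.
Hasse bound: |18 − (17+1)| = |0| = 0 ≤ 2√17 ≈ 8.2462 ✓.


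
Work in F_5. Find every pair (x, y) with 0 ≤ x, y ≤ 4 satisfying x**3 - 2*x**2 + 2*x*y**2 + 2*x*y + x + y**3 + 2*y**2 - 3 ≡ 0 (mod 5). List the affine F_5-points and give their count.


Affine F_5-points: {(0, 1), (1, 2), (2, 1), (2, 4), (3, 4)}; count = 5.

For each of the 25 pairs (x, y) ∈ F_5², evaluate f(x, y) mod 5. Record the zeros.
  x = 0: [0↦2, 1↦0, 2↦3, 3↦2, 4↦3]  zeros at y ∈ {1}
  x = 1: [0↦2, 1↦4, 2↦0, 3↦1, 4↦3]  zeros at y ∈ {2}
  x = 2: [0↦4, 1↦0, 2↦4, 3↦2, 4↦0]  zeros at y ∈ {1, 4}
  x = 3: [0↦4, 1↦4, 2↦1, 3↦1, 4↦0]  zeros at y ∈ {4}
  x = 4: [0↦3, 1↦2, 2↦2, 3↦4, 4↦4]  zeros at y ∈ ∅
Collecting zeros: affine points = {(0, 1), (1, 2), (2, 1), (2, 4), (3, 4)}.
Total count |C(F_5)_aff| = 5.


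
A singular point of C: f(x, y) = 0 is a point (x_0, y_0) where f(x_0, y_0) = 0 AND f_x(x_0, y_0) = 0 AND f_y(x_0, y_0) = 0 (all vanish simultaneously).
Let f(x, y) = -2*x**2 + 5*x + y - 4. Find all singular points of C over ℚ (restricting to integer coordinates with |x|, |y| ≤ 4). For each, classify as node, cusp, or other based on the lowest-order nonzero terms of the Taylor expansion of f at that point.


No singular points in the scanned grid; C is smooth there.

Compute partial derivatives:
  f_x = 5 - 4*x.
  f_y = 1.
f_y = 1 is a nonzero constant, so f_y never vanishes: no point (x, y) can satisfy f = f_x = f_y = 0. In particular no (x, y) ∈ {−4, ..., 4}² is singular; the curve is smooth.


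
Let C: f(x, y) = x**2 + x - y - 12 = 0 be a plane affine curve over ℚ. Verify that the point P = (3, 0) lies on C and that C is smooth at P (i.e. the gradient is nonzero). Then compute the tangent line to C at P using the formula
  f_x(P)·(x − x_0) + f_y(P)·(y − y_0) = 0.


Tangent line at P: 7*x - y - 21 = 0.

Step 1: f(3, 0) = 0, so P lies on C.
Step 2: partial derivatives
  f_x(x, y) = 2*x + 1, f_y(x, y) = -1.
  f_x(P) = 7, f_y(P) = -1 (gradient nonzero, so P is smooth).
Step 3: tangent line at P: 7·(x − 3) + -1·(y − 0) = 0.
Expanding: 7*x - y - 21 = 0.


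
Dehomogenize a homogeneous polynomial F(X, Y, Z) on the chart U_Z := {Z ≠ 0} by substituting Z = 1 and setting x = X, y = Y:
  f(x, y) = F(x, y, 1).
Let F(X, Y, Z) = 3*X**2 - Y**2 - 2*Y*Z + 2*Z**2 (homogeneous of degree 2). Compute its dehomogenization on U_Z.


f(x, y) = 3*x**2 - y**2 - 2*y + 2

On U_Z we set Z = 1. Each monomial c·X^i·Y^j·Z^k in F becomes c·x^i·y^j·1^k = c·x^i·y^j.
Substituting Z = 1: F(X, Y, 1) = 3*x**2 - y**2 - 2*y + 2.
Note: deg(f) ≤ deg(F) = 2; strict inequality happens when F is divisible by Z (lost terms).


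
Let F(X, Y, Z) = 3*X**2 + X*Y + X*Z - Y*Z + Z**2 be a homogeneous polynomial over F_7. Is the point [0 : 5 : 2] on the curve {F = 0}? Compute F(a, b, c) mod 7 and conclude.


F(0,5,2) ≡ 1 (mod 7); P is NOT on the curve.

Evaluate F(0, 5, 2) term-by-term (mod 7).
  3*X**2 ↦ 3·0·1·1 = 0
  X*Y ↦ 1·0·5·1 = 0
  X*Z ↦ 1·0·1·2 = 0
  -Y*Z ↦ -1·1·5·2 = -10
  Z**2 ↦ 1·1·1·4 = 4
Sum: F(0, 5, 2) = (0) + (0) + (0) + (-10) + (4) = -6.
Reducing mod 7: -6 ≡ 1 (mod 7).
Since F(a, b, c) ≡ 1 ≠ 0 (mod 7), P does NOT lie on the curve.


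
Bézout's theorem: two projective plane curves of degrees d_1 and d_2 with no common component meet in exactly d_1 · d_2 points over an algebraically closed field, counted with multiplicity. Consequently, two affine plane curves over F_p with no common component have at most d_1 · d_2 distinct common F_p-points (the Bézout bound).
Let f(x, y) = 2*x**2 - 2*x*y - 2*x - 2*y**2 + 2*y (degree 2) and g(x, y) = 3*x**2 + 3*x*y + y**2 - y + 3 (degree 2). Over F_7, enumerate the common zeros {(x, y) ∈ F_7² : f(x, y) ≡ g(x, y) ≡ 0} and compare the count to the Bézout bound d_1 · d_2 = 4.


Common zeros: {(2, 1)}; count = 1; Bézout bound = 4.

deg(f) = 2, deg(g) = 2, so Bézout bound = 4.
Scan x ∈ F_7. For each x, list the y ∈ F_7 with f(x, y) ≡ 0 and those with g(x, y) ≡ 0 (mod 7); the common zeros in that column are the intersection.
  x = 0: f ≡ 0 at y ∈ {0, 1}; g ≡ 0 at y ∈ ∅; common: ∅.
  x = 1: f ≡ 0 at y ∈ {0}; g ≡ 0 at y ∈ {2, 3}; common: ∅.
  x = 2: f ≡ 0 at y ∈ {1, 5}; g ≡ 0 at y ∈ {1}; common: {1}.
  x = 3: f ≡ 0 at y ∈ {6}; g ≡ 0 at y ∈ {3}; common: ∅.
  x = 4: f ≡ 0 at y ∈ {5, 6}; g ≡ 0 at y ∈ {1, 2}; common: ∅.
  x = 5: f ≡ 0 at y ∈ ∅; g ≡ 0 at y ∈ ∅; common: ∅.
  x = 6: f ≡ 0 at y ∈ ∅; g ≡ 0 at y ∈ ∅; common: ∅.
Collecting: common zeros = {(2, 1)}, so the count is 1.
Comparison with the Bézout bound: 1 ≤ 4 = deg(f)·deg(g), as expected for curves with no common component (the affine F_7-count falls short of the bound because intersections may lie at infinity, over extension fields, or carry multiplicity).


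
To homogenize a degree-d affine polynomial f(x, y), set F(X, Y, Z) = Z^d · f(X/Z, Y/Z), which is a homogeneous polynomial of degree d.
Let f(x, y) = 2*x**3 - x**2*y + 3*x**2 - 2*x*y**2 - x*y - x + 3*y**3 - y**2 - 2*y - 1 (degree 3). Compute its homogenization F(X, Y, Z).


F(X, Y, Z) = 2*X**3 - X**2*Y + 3*X**2*Z - 2*X*Y**2 - X*Y*Z - X*Z**2 + 3*Y**3 - Y**2*Z - 2*Y*Z**2 - Z**3

deg(f) = 3.
Substitute x = X/Z, y = Y/Z into f, then multiply by Z^3.
  monomial 2·x^3·y^0 ↦ 2·X^3·Y^0·Z^0.
  monomial -1·x^2·y^1 ↦ -1·X^2·Y^1·Z^0.
  monomial 3·x^2·y^0 ↦ 3·X^2·Y^0·Z^1.
  monomial -2·x^1·y^2 ↦ -2·X^1·Y^2·Z^0.
  monomial -1·x^1·y^1 ↦ -1·X^1·Y^1·Z^1.
  monomial -1·x^1·y^0 ↦ -1·X^1·Y^0·Z^2.
  monomial 3·x^0·y^3 ↦ 3·X^0·Y^3·Z^0.
  monomial -1·x^0·y^2 ↦ -1·X^0·Y^2·Z^1.
  monomial -2·x^0·y^1 ↦ -2·X^0·Y^1·Z^2.
  monomial -1·x^0·y^0 ↦ -1·X^0·Y^0·Z^3.
Collecting: F(X, Y, Z) = 2*X**3 - X**2*Y + 3*X**2*Z - 2*X*Y**2 - X*Y*Z - X*Z**2 + 3*Y**3 - Y**2*Z - 2*Y*Z**2 - Z**3.


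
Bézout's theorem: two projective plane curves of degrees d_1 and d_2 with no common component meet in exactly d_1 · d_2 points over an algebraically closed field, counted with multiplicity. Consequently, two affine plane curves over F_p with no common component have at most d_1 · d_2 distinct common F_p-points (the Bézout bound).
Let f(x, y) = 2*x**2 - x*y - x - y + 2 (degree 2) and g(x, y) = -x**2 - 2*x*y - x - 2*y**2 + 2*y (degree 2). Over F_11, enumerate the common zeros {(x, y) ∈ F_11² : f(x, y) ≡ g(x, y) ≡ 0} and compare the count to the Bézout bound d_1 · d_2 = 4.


Common zeros: {(7, 2)}; count = 1; Bézout bound = 4.

deg(f) = 2, deg(g) = 2, so Bézout bound = 4.
Scan x ∈ F_11. For each x, list the y ∈ F_11 with f(x, y) ≡ 0 and those with g(x, y) ≡ 0 (mod 11); the common zeros in that column are the intersection.
  x = 0: f ≡ 0 at y ∈ {2}; g ≡ 0 at y ∈ {0, 1}; common: ∅.
  x = 1: f ≡ 0 at y ∈ {7}; g ≡ 0 at y ∈ ∅; common: ∅.
  x = 2: f ≡ 0 at y ∈ {10}; g ≡ 0 at y ∈ {5}; common: ∅.
  x = 3: f ≡ 0 at y ∈ {7}; g ≡ 0 at y ∈ ∅; common: ∅.
  x = 4: f ≡ 0 at y ∈ {6}; g ≡ 0 at y ∈ ∅; common: ∅.
  x = 5: f ≡ 0 at y ∈ {6}; g ≡ 0 at y ∈ {9}; common: ∅.
  x = 6: f ≡ 0 at y ∈ {5}; g ≡ 0 at y ∈ ∅; common: ∅.
  x = 7: f ≡ 0 at y ∈ {2}; g ≡ 0 at y ∈ {2, 3}; common: {2}.
  x = 8: f ≡ 0 at y ∈ {5}; g ≡ 0 at y ∈ {1, 3}; common: ∅.
  x = 9: f ≡ 0 at y ∈ {10}; g ≡ 0 at y ∈ {5, 9}; common: ∅.
  x = 10: f ≡ 0 at y ∈ ∅; g ≡ 0 at y ∈ {0, 2}; common: ∅.
Collecting: common zeros = {(7, 2)}, so the count is 1.
Comparison with the Bézout bound: 1 ≤ 4 = deg(f)·deg(g), as expected for curves with no common component (the affine F_11-count falls short of the bound because intersections may lie at infinity, over extension fields, or carry multiplicity).


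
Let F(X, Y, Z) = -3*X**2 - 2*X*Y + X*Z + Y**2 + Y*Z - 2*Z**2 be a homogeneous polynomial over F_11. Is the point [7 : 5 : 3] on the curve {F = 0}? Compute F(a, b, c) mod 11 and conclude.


F(7,5,3) ≡ 2 (mod 11); P is NOT on the curve.

Evaluate F(7, 5, 3) term-by-term (mod 11).
  -3*X**2 ↦ -3·49·1·1 = -147
  -2*X*Y ↦ -2·7·5·1 = -70
  X*Z ↦ 1·7·1·3 = 21
  Y**2 ↦ 1·1·25·1 = 25
  Y*Z ↦ 1·1·5·3 = 15
  -2*Z**2 ↦ -2·1·1·9 = -18
Sum: F(7, 5, 3) = (-147) + (-70) + (21) + (25) + (15) + (-18) = -174.
Reducing mod 11: -174 ≡ 2 (mod 11).
Since F(a, b, c) ≡ 2 ≠ 0 (mod 11), P does NOT lie on the curve.


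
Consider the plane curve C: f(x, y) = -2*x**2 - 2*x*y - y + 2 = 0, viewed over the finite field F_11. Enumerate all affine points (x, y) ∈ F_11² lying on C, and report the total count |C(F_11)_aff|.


Affine F_11-points: {(0, 2), (1, 0), (2, 1), (3, 4), (4, 4), (6, 9), (7, 9), (8, 1), (9, 2), (10, 0)}; count = 10.

For each of the 121 pairs (x, y) ∈ F_11², evaluate f(x, y) mod 11. Record the zeros.
  x = 0: [0↦2, 1↦1, 2↦0, 3↦10, 4↦9, 5↦8, 6↦7, 7↦6, 8↦5, 9↦4, 10↦3]  zeros at y ∈ {2}
  x = 1: [0↦0, 1↦8, 2↦5, 3↦2, 4↦10, 5↦7, 6↦4, 7↦1, 8↦9, 9↦6, 10↦3]  zeros at y ∈ {0}
  x = 2: [0↦5, 1↦0, 2↦6, 3↦1, 4↦7, 5↦2, 6↦8, 7↦3, 8↦9, 9↦4, 10↦10]  zeros at y ∈ {1}
  x = 3: [0↦6, 1↦10, 2↦3, 3↦7, 4↦0, 5↦4, 6↦8, 7↦1, 8↦5, 9↦9, 10↦2]  zeros at y ∈ {4}
  x = 4: [0↦3, 1↦5, 2↦7, 3↦9, 4↦0, 5↦2, 6↦4, 7↦6, 8↦8, 9↦10, 10↦1]  zeros at y ∈ {4}
  x = 5: [0↦7, 1↦7, 2↦7, 3↦7, 4↦7, 5↦7, 6↦7, 7↦7, 8↦7, 9↦7, 10↦7]  zeros at y ∈ ∅
  x = 6: [0↦7, 1↦5, 2↦3, 3↦1, 4↦10, 5↦8, 6↦6, 7↦4, 8↦2, 9↦0, 10↦9]  zeros at y ∈ {9}
  x = 7: [0↦3, 1↦10, 2↦6, 3↦2, 4↦9, 5↦5, 6↦1, 7↦8, 8↦4, 9↦0, 10↦7]  zeros at y ∈ {9}
  x = 8: [0↦6, 1↦0, 2↦5, 3↦10, 4↦4, 5↦9, 6↦3, 7↦8, 8↦2, 9↦7, 10↦1]  zeros at y ∈ {1}
  x = 9: [0↦5, 1↦8, 2↦0, 3↦3, 4↦6, 5↦9, 6↦1, 7↦4, 8↦7, 9↦10, 10↦2]  zeros at y ∈ {2}
  x = 10: [0↦0, 1↦1, 2↦2, 3↦3, 4↦4, 5↦5, 6↦6, 7↦7, 8↦8, 9↦9, 10↦10]  zeros at y ∈ {0}
Collecting zeros: affine points = {(0, 2), (1, 0), (2, 1), (3, 4), (4, 4), (6, 9), (7, 9), (8, 1), (9, 2), (10, 0)}.
Total count |C(F_11)_aff| = 10.


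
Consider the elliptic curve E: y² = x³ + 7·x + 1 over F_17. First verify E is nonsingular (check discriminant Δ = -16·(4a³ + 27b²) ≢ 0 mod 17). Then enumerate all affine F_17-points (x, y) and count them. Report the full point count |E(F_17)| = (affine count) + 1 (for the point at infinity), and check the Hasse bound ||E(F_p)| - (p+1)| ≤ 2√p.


Affine points = {(0, 1), (0, 16), (1, 3), (1, 14), (3, 7), (3, 10), (4, 5), (4, 12), (5, 5), (5, 12), (6, 2), (6, 15), (7, 6), (7, 11), (8, 5), (8, 12), (10, 0), (11, 7), (11, 10), (14, 2), (14, 15), (15, 8), (15, 9)}; affine count = 23; |E(F_17)| = 24.

Discriminant check: Δ ∝ 4a³ + 27b² = 4·7³ + 27·1² = 4·343 + 27·1 ≡ 5 (mod 17). Nonzero ⇒ E is nonsingular.
For each x ∈ F_17, compute rhs = x³ + 7·x + 1 mod 17, then count y ∈ F_17 with y² ≡ rhs.
  x = 0: rhs = 1, matching y values: 1, 16 (2 points).
  x = 1: rhs = 9, matching y values: 3, 14 (2 points).
  x = 2: rhs = 6, matching y values: none (0 points).
  x = 3: rhs = 15, matching y values: 7, 10 (2 points).
  x = 4: rhs = 8, matching y values: 5, 12 (2 points).
  x = 5: rhs = 8, matching y values: 5, 12 (2 points).
  x = 6: rhs = 4, matching y values: 2, 15 (2 points).
  x = 7: rhs = 2, matching y values: 6, 11 (2 points).
  x = 8: rhs = 8, matching y values: 5, 12 (2 points).
  x = 9: rhs = 11, matching y values: none (0 points).
  x = 10: rhs = 0, matching y values: 0 (1 points).
  x = 11: rhs = 15, matching y values: 7, 10 (2 points).
  x = 12: rhs = 11, matching y values: none (0 points).
  x = 13: rhs = 11, matching y values: none (0 points).
  x = 14: rhs = 4, matching y values: 2, 15 (2 points).
  x = 15: rhs = 13, matching y values: 8, 9 (2 points).
  x = 16: rhs = 10, matching y values: none (0 points).
Total affine count: 23.
Full point count |E(F_17)| = 23 + 1 = 24.
Hasse bound: |24 − (17+1)| = |6| = 6 ≤ 2√17 ≈ 8.2462 ✓.


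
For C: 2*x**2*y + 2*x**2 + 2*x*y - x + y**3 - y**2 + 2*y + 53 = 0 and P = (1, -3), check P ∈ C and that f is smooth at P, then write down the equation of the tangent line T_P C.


Tangent line at P: -15*x + 39*y + 132 = 0.

Step 1: f(1, -3) = 0, so P lies on C.
Step 2: partial derivatives
  f_x(x, y) = 4*x*y + 4*x + 2*y - 1, f_y(x, y) = 2*x**2 + 2*x + 3*y**2 - 2*y + 2.
  f_x(P) = -15, f_y(P) = 39 (gradient nonzero, so P is smooth).
Step 3: tangent line at P: -15·(x − 1) + 39·(y − -3) = 0.
Expanding: -15*x + 39*y + 132 = 0.


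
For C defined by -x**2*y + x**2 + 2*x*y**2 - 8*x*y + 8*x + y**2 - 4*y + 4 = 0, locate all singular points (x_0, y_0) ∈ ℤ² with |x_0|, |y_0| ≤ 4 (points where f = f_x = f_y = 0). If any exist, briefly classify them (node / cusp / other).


Singular points: {(0, 2)}; classification: node.

Compute partial derivatives:
  f_x = -2*x*y + 2*x + 2*y**2 - 8*y + 8.
  f_y = -x**2 + 4*x*y - 8*x + 2*y - 4.
Scan x_0 ∈ {−4, ..., 4}. For each x_0, f_y(x_0, y) is a polynomial in y; find its integer roots y ∈ {−4, ..., 4}, then test f_x and f at those candidates.
  x = -4: f_y(-4, y) = 12 - 14*y; no integer root y with |y| ≤ 4.
  x = -3: f_y(-3, y) = 11 - 10*y; no integer root y with |y| ≤ 4.
  x = -2: f_y(-2, y) = 8 - 6*y; no integer root y with |y| ≤ 4.
  x = -1: f_y(-1, y) = 3 - 2*y; no integer root y with |y| ≤ 4.
  x = 0: f_y(0, y) = 2*y - 4; vanishes at y ∈ {2}. (0, 2): f_x = 0, f = 0 — SINGULAR.
  x = 1: f_y(1, y) = 6*y - 13; no integer root y with |y| ≤ 4.
  x = 2: f_y(2, y) = 10*y - 24; no integer root y with |y| ≤ 4.
  x = 3: f_y(3, y) = 14*y - 37; no integer root y with |y| ≤ 4.
  x = 4: f_y(4, y) = 18*y - 52; no integer root y with |y| ≤ 4.
Only singular point on the grid: (0, 2).
Classify: substitute x = 0 + u, y = 2 + v and expand: f = -u**2*v - u**2 + 2*u*v**2 + v**2.
No constant or linear terms (consistent with a singular point). Quadratic part: -u**2 + v**2. Cubic part: -u**2*v + 2*u*v**2.
The quadratic part v**2 - u**2 = (v − u)(v + u) splits into two distinct linear factors, so there are two distinct tangent lines y − 2 = ±(x − 0) — this is a node (ordinary double point).
Classification: node.


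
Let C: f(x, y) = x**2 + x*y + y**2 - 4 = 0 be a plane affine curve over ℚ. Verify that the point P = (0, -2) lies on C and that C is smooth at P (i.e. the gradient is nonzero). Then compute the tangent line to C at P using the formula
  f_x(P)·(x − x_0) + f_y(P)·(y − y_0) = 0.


Tangent line at P: -2*x - 4*y - 8 = 0.

Step 1: f(0, -2) = 0, so P lies on C.
Step 2: partial derivatives
  f_x(x, y) = 2*x + y, f_y(x, y) = x + 2*y.
  f_x(P) = -2, f_y(P) = -4 (gradient nonzero, so P is smooth).
Step 3: tangent line at P: -2·(x − 0) + -4·(y − -2) = 0.
Expanding: -2*x - 4*y - 8 = 0.


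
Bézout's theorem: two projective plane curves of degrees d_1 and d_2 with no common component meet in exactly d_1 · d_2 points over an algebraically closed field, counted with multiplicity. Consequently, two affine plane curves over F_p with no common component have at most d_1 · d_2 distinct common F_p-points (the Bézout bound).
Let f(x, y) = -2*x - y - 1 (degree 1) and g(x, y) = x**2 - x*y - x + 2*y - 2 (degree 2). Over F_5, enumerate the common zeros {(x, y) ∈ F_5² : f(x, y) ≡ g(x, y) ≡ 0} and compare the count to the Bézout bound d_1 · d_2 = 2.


Common zeros: {(1, 2), (2, 0)}; count = 2; Bézout bound = 2.

deg(f) = 1, deg(g) = 2, so Bézout bound = 2.
Scan x ∈ F_5. For each x, list the y ∈ F_5 with f(x, y) ≡ 0 and those with g(x, y) ≡ 0 (mod 5); the common zeros in that column are the intersection.
  x = 0: f ≡ 0 at y ∈ {4}; g ≡ 0 at y ∈ {1}; common: ∅.
  x = 1: f ≡ 0 at y ∈ {2}; g ≡ 0 at y ∈ {2}; common: {2}.
  x = 2: f ≡ 0 at y ∈ {0}; g ≡ 0 at y ∈ {0, 1, 2, 3, 4}; common: {0}.
  x = 3: f ≡ 0 at y ∈ {3}; g ≡ 0 at y ∈ {4}; common: ∅.
  x = 4: f ≡ 0 at y ∈ {1}; g ≡ 0 at y ∈ {0}; common: ∅.
Collecting: common zeros = {(1, 2), (2, 0)}, so the count is 2.
Comparison with the Bézout bound: 2 ≤ 2 = deg(f)·deg(g), as expected for curves with no common component (the bound is attained).


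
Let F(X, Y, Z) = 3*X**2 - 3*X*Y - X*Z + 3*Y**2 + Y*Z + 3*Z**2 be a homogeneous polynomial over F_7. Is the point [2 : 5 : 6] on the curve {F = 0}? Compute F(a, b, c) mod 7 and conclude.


F(2,5,6) ≡ 1 (mod 7); P is NOT on the curve.

Evaluate F(2, 5, 6) term-by-term (mod 7).
  3*X**2 ↦ 3·4·1·1 = 12
  -3*X*Y ↦ -3·2·5·1 = -30
  -X*Z ↦ -1·2·1·6 = -12
  3*Y**2 ↦ 3·1·25·1 = 75
  Y*Z ↦ 1·1·5·6 = 30
  3*Z**2 ↦ 3·1·1·36 = 108
Sum: F(2, 5, 6) = (12) + (-30) + (-12) + (75) + (30) + (108) = 183.
Reducing mod 7: 183 ≡ 1 (mod 7).
Since F(a, b, c) ≡ 1 ≠ 0 (mod 7), P does NOT lie on the curve.


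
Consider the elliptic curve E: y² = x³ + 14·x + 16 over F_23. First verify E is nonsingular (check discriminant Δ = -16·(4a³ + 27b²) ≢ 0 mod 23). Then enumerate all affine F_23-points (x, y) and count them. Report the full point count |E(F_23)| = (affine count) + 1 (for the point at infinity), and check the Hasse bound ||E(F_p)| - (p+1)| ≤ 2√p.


Affine points = {(0, 4), (0, 19), (1, 10), (1, 13), (2, 11), (2, 12), (3, 4), (3, 19), (5, 2), (5, 21), (10, 11), (10, 12), (11, 11), (11, 12), (12, 7), (12, 16), (13, 7), (13, 16), (14, 9), (14, 14), (15, 6), (15, 17), (16, 9), (16, 14), (20, 4), (20, 19), (21, 7), (21, 16), (22, 1), (22, 22)}; affine count = 30; |E(F_23)| = 31.

Discriminant check: Δ ∝ 4a³ + 27b² = 4·14³ + 27·16² = 4·2744 + 27·256 ≡ 17 (mod 23). Nonzero ⇒ E is nonsingular.
For each x ∈ F_23, compute rhs = x³ + 14·x + 16 mod 23, then count y ∈ F_23 with y² ≡ rhs.
  x = 0: rhs = 16, matching y values: 4, 19 (2 points).
  x = 1: rhs = 8, matching y values: 10, 13 (2 points).
  x = 2: rhs = 6, matching y values: 11, 12 (2 points).
  x = 3: rhs = 16, matching y values: 4, 19 (2 points).
  x = 4: rhs = 21, matching y values: none (0 points).
  x = 5: rhs = 4, matching y values: 2, 21 (2 points).
  x = 6: rhs = 17, matching y values: none (0 points).
  x = 7: rhs = 20, matching y values: none (0 points).
  x = 8: rhs = 19, matching y values: none (0 points).
  x = 9: rhs = 20, matching y values: none (0 points).
  x = 10: rhs = 6, matching y values: 11, 12 (2 points).
  x = 11: rhs = 6, matching y values: 11, 12 (2 points).
  x = 12: rhs = 3, matching y values: 7, 16 (2 points).
  x = 13: rhs = 3, matching y values: 7, 16 (2 points).
  x = 14: rhs = 12, matching y values: 9, 14 (2 points).
  x = 15: rhs = 13, matching y values: 6, 17 (2 points).
  x = 16: rhs = 12, matching y values: 9, 14 (2 points).
  x = 17: rhs = 15, matching y values: none (0 points).
  x = 18: rhs = 5, matching y values: none (0 points).
  x = 19: rhs = 11, matching y values: none (0 points).
  x = 20: rhs = 16, matching y values: 4, 19 (2 points).
  x = 21: rhs = 3, matching y values: 7, 16 (2 points).
  x = 22: rhs = 1, matching y values: 1, 22 (2 points).
Total affine count: 30.
Full point count |E(F_23)| = 30 + 1 = 31.
Hasse bound: |31 − (23+1)| = |7| = 7 ≤ 2√23 ≈ 9.5917 ✓.


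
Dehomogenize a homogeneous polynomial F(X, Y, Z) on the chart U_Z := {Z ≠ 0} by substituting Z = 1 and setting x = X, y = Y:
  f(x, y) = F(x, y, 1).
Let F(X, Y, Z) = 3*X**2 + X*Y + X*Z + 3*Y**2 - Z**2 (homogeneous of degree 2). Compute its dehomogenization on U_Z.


f(x, y) = 3*x**2 + x*y + x + 3*y**2 - 1

On U_Z we set Z = 1. Each monomial c·X^i·Y^j·Z^k in F becomes c·x^i·y^j·1^k = c·x^i·y^j.
Substituting Z = 1: F(X, Y, 1) = 3*x**2 + x*y + x + 3*y**2 - 1.
Note: deg(f) ≤ deg(F) = 2; strict inequality happens when F is divisible by Z (lost terms).


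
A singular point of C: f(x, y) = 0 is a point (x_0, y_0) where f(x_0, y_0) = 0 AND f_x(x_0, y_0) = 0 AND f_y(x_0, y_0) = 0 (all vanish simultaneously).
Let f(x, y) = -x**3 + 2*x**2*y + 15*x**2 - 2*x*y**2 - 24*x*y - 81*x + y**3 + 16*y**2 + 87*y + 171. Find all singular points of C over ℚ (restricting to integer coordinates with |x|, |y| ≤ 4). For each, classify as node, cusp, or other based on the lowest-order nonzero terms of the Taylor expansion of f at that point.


Singular points: {(3, -3)}; classification: cusp.

Compute partial derivatives:
  f_x = -3*x**2 + 4*x*y + 30*x - 2*y**2 - 24*y - 81.
  f_y = 2*x**2 - 4*x*y - 24*x + 3*y**2 + 32*y + 87.
Scan x_0 ∈ {−4, ..., 4}. For each x_0, f_y(x_0, y) is a polynomial in y; find its integer roots y ∈ {−4, ..., 4}, then test f_x and f at those candidates.
  x = -4: f_y(-4, y) = 3*y**2 + 48*y + 215; no integer root y with |y| ≤ 4.
  x = -3: f_y(-3, y) = 3*y**2 + 44*y + 177; no integer root y with |y| ≤ 4.
  x = -2: f_y(-2, y) = 3*y**2 + 40*y + 143; no integer root y with |y| ≤ 4.
  x = -1: f_y(-1, y) = 3*y**2 + 36*y + 113; no integer root y with |y| ≤ 4.
  x = 0: f_y(0, y) = 3*y**2 + 32*y + 87; no integer root y with |y| ≤ 4.
  x = 1: f_y(1, y) = 3*y**2 + 28*y + 65; no integer root y with |y| ≤ 4.
  x = 2: f_y(2, y) = 3*y**2 + 24*y + 47; no integer root y with |y| ≤ 4.
  x = 3: f_y(3, y) = 3*y**2 + 20*y + 33; vanishes at y ∈ {-3}. (3, -3): f_x = 0, f = 0 — SINGULAR.
  x = 4: f_y(4, y) = 3*y**2 + 16*y + 23; no integer root y with |y| ≤ 4.
Only singular point on the grid: (3, -3).
Classify: substitute x = 3 + u, y = -3 + v and expand: f = -u**3 + 2*u**2*v - 2*u*v**2 + v**3 + v**2.
No constant or linear terms (consistent with a singular point). Quadratic part: v**2. Cubic part: -u**3 + 2*u**2*v - 2*u*v**2 + v**3.
The quadratic part v**2 is a perfect square, so there is a single (double) tangent line v = 0, i.e. y = -3. Restricting the cubic part to that line (v = 0) leaves -u**3 ≠ 0, so f is not divisible by v and the branch is v² ≈ u**3 to lowest order — this is a cusp.
Classification: cusp.
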